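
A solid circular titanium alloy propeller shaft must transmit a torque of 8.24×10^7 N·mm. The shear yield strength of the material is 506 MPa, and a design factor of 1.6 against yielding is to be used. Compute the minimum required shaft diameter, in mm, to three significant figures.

Allowable shear stress τ_allow = 506/1.6 = 316.2 MPa.
For a solid shaft τ = 16T/(πd³), so d³ = 16T/(π τ_allow) = 16×8.2400×10^7/(π×316.2) = 1.327×10^6 mm³.
d = (1.327×10^6)^(1/3) = 109.9 mm.

d = 110 mm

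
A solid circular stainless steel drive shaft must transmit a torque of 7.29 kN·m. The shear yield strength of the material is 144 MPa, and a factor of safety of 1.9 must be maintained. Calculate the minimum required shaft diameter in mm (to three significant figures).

Allowable shear stress τ_allow = 144/1.9 = 75.79 MPa.
For a solid shaft τ = 16T/(πd³), so d³ = 16T/(π τ_allow) = 16×7290000/(π×75.79) = 489900 mm³.
d = (489900)^(1/3) = 78.83 mm.

d = 78.8 mm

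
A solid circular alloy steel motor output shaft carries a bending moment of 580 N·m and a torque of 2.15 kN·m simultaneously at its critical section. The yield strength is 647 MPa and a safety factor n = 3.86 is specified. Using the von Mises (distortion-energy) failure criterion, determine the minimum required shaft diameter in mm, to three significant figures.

d = 49.1 mm

σ_allow = σ_y/n = 647/3.86 = 167.6 MPa.
For a solid shaft σ_b = 32M/(πd³) and τ = 16T/(πd³), so the von Mises stress is σ' = (16/πd³)·√(4M²+3T²).
√(4M²+3T²) = √(4×(580000)² + 3×(2.150×10^6)²) = 3.900×10^6 N·mm.
d³ = 16×3.900×10^6/(π×167.6) = 118500 mm³.
d = 49.12 mm.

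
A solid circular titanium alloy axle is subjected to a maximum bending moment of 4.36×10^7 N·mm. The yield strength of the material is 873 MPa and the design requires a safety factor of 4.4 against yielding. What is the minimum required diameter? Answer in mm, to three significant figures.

σ_allow = 873/4.4 = 198.4 MPa.
For a solid circular section σ = 32M/(πd³), so d³ = 32M/(π σ_allow) = 32×4.3600×10^7/(π×198.4) = 2.238×10^6 mm³.
d = 130.8 mm.

d = 131 mm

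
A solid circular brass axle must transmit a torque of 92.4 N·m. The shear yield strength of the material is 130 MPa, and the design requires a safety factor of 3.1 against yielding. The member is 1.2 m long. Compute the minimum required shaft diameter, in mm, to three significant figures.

Allowable shear stress τ_allow = 130/3.1 = 41.94 MPa.
For a solid shaft τ = 16T/(πd³), so d³ = 16T/(π τ_allow) = 16×92400/(π×41.94) = 11220 mm³.
d = (11220)^(1/3) = 22.39 mm.

d = 22.4 mm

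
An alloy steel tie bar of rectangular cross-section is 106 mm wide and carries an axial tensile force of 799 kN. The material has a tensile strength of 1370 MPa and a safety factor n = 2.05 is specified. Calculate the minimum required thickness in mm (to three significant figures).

t = 11.3 mm

σ_allow = 1370/2.05 = 668.3 MPa.
Required area A = F/σ_allow = 799000/668.3 = 1196 mm².
t = A/w = 1196/106 = 11.28 mm.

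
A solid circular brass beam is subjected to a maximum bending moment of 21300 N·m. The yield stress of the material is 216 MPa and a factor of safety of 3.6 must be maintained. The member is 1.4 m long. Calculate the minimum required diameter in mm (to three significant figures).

d = 153 mm

σ_allow = 216/3.6 = 60.00 MPa.
For a solid circular section σ = 32M/(πd³), so d³ = 32M/(π σ_allow) = 32×2.1300×10^7/(π×60.00) = 3.616×10^6 mm³.
d = 153.5 mm.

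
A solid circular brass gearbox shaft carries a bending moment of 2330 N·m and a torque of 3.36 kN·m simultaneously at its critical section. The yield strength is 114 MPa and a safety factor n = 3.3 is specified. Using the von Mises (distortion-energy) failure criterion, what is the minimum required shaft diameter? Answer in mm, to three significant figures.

d = 103 mm

σ_allow = σ_y/n = 114/3.3 = 34.55 MPa.
For a solid shaft σ_b = 32M/(πd³) and τ = 16T/(πd³), so the von Mises stress is σ' = (16/πd³)·√(4M²+3T²).
√(4M²+3T²) = √(4×(2.330×10^6)² + 3×(3.360×10^6)²) = 7.455×10^6 N·mm.
d³ = 16×7.455×10^6/(π×34.55) = 1.099×10^6 mm³.
d = 103.2 mm.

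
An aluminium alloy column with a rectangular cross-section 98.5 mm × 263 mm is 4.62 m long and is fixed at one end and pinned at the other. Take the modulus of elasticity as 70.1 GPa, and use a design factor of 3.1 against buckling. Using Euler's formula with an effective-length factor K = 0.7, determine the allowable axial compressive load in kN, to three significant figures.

Buckling occurs about the weak axis: I_min = h·b³/12 = 263×98.5³/12 = 2.095×10^7 mm⁴ (b = 98.5 mm is the smaller dimension).
Effective length L_e = KL = 0.7×4.62 m = 3234 mm.
Euler critical load P_cr = π²EI/L_e² = π²×70100×2.095×10^7/3234² = 1.386×10^6 N.
P_allow = P_cr/n = 1.386×10^6/3.1 = 447000 N.

P_allow = 447 kN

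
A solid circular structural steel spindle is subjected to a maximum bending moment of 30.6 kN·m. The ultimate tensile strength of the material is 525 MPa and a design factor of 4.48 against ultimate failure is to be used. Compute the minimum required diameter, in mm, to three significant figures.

σ_allow = 525/4.48 = 117.2 MPa.
For a solid circular section σ = 32M/(πd³), so d³ = 32M/(π σ_allow) = 32×3.0600×10^7/(π×117.2) = 2.660×10^6 mm³.
d = 138.6 mm.

d = 139 mm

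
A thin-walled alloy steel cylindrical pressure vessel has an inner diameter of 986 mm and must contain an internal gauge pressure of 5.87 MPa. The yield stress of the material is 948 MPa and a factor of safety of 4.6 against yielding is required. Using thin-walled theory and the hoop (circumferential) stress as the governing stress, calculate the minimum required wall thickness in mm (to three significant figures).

σ_allow = 948/4.6 = 206.1 MPa.
Hoop stress σ_h = pD/(2t), so t = pD/(2σ_allow) = 5.87×986/(2×206.1) = 14.04 mm.

t = 14.0 mm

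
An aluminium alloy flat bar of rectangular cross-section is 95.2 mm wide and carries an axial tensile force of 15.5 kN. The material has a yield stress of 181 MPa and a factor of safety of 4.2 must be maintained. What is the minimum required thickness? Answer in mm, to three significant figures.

σ_allow = 181/4.2 = 43.10 MPa.
Required area A = F/σ_allow = 15500/43.10 = 359.7 mm².
t = A/w = 359.7/95.2 = 3.778 mm.

t = 3.78 mm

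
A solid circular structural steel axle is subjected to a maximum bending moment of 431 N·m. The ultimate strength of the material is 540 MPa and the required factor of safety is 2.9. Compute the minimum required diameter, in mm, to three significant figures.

d = 28.7 mm

σ_allow = 540/2.9 = 186.2 MPa.
For a solid circular section σ = 32M/(πd³), so d³ = 32M/(π σ_allow) = 32×431000/(π×186.2) = 23580 mm³.
d = 28.67 mm.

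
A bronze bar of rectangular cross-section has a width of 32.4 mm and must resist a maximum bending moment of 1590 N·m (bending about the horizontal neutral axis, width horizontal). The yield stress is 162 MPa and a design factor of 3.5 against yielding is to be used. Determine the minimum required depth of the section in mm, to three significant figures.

h = 79.8 mm

σ_allow = 162/3.5 = 46.29 MPa.
For a rectangular section σ = 6M/(bh²), so h² = 6M/(b σ_allow) = 6×1590000/(32.4×46.29) = 6361 mm².
h = 79.76 mm.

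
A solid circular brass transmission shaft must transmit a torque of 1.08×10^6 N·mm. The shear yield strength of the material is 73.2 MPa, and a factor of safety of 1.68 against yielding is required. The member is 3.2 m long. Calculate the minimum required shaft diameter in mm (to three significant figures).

Allowable shear stress τ_allow = 73.2/1.68 = 43.57 MPa.
For a solid shaft τ = 16T/(πd³), so d³ = 16T/(π τ_allow) = 16×1080000/(π×43.57) = 126200 mm³.
d = (126200)^(1/3) = 50.16 mm.

d = 50.2 mm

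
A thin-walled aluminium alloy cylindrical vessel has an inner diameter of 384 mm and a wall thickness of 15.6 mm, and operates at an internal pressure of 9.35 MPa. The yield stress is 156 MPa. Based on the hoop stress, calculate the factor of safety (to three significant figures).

n = 1.36

σ_h = pD/(2t) = 9.35×384/(2×15.6) = 115.1 MPa.
n = 156/115.1 = 1.356.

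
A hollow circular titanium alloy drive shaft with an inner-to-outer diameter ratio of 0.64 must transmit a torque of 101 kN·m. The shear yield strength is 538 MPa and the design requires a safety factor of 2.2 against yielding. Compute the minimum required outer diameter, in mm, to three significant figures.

τ_allow = 538/2.2 = 244.5 MPa.
For a hollow shaft τ = 16T/[πd_o³(1−k⁴)] with k = 0.64, so 1−k⁴ = 0.8322.
d_o³ = 16T/[π τ_allow (1−k⁴)] = 16×1.0100×10^8/(π×244.5×0.8322) = 2.527×10^6 mm³.
d_o = 136.2 mm.

d_o = 136 mm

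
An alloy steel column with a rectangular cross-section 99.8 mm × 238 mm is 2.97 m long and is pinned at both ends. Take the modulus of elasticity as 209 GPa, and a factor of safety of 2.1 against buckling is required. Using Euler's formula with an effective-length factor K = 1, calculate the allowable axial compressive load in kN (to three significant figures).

Buckling occurs about the weak axis: I_min = h·b³/12 = 238×99.8³/12 = 1.971×10^7 mm⁴ (b = 99.8 mm is the smaller dimension).
Effective length L_e = KL = 1×2.97 m = 2970 mm.
Euler critical load P_cr = π²EI/L_e² = π²×209000×1.971×10^7/2970² = 4.610×10^6 N.
P_allow = P_cr/n = 4.610×10^6/2.1 = 2.195×10^6 N.

P_allow = 2200 kN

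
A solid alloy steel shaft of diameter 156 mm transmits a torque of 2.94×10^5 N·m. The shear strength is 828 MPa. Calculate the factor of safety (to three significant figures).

τ = 16T/(πd³) = 16×2.9400×10^8/(π×156³) = 394.4 MPa.
n = τ_limit/τ = 828/394.4 = 2.099.

n = 2.10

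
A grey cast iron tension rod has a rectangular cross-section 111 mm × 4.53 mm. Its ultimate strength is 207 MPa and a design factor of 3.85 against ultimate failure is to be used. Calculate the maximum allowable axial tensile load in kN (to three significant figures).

F_allow = 27.0 kN

σ_allow = 207/3.85 = 53.77 MPa.
A = 111×4.53 = 502.8 mm².
F_allow = σ_allow × A = 53.77×502.8 = 27040 N.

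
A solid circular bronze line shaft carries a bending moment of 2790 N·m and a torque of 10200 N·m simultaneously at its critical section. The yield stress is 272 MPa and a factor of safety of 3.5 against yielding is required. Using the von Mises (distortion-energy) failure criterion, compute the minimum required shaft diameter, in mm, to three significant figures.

d = 107 mm

σ_allow = σ_y/n = 272/3.5 = 77.71 MPa.
For a solid shaft σ_b = 32M/(πd³) and τ = 16T/(πd³), so the von Mises stress is σ' = (16/πd³)·√(4M²+3T²).
√(4M²+3T²) = √(4×(2.790×10^6)² + 3×(1.020×10^7)²) = 1.853×10^7 N·mm.
d³ = 16×1.853×10^7/(π×77.71) = 1.214×10^6 mm³.
d = 106.7 mm.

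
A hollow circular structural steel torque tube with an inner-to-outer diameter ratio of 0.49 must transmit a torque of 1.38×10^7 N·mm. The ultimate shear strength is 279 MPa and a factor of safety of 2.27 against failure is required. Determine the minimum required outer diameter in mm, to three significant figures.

d_o = 84.7 mm

τ_allow = 279/2.27 = 122.9 MPa.
For a hollow shaft τ = 16T/[πd_o³(1−k⁴)] with k = 0.49, so 1−k⁴ = 0.9424.
d_o³ = 16T/[π τ_allow (1−k⁴)] = 16×1.3800×10^7/(π×122.9×0.9424) = 606800 mm³.
d_o = 84.66 mm.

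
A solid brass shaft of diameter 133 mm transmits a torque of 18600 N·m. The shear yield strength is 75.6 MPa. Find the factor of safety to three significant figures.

τ = 16T/(πd³) = 16×1.8600×10^7/(π×133³) = 40.27 MPa.
n = τ_limit/τ = 75.6/40.27 = 1.878.

n = 1.88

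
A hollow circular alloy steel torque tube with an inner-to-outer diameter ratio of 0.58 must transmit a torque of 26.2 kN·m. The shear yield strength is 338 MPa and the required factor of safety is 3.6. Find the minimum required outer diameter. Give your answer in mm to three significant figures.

τ_allow = 338/3.6 = 93.89 MPa.
For a hollow shaft τ = 16T/[πd_o³(1−k⁴)] with k = 0.58, so 1−k⁴ = 0.8868.
d_o³ = 16T/[π τ_allow (1−k⁴)] = 16×2.6200×10^7/(π×93.89×0.8868) = 1.603×10^6 mm³.
d_o = 117.0 mm.

d_o = 117 mm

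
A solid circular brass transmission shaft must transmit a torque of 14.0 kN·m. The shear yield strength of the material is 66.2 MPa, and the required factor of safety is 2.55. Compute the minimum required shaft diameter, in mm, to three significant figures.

Allowable shear stress τ_allow = 66.2/2.55 = 25.96 MPa.
For a solid shaft τ = 16T/(πd³), so d³ = 16T/(π τ_allow) = 16×1.4000×10^7/(π×25.96) = 2.747×10^6 mm³.
d = (2.747×10^6)^(1/3) = 140.0 mm.

d = 140 mm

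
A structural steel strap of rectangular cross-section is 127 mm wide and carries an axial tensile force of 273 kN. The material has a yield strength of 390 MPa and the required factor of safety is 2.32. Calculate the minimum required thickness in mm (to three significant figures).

σ_allow = 390/2.32 = 168.1 MPa.
Required area A = F/σ_allow = 273000/168.1 = 1624 mm².
t = A/w = 1624/127 = 12.79 mm.

t = 12.8 mm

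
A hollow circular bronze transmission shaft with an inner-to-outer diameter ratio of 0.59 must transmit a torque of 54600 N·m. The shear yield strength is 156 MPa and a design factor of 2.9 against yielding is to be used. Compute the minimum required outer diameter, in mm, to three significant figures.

τ_allow = 156/2.9 = 53.79 MPa.
For a hollow shaft τ = 16T/[πd_o³(1−k⁴)] with k = 0.59, so 1−k⁴ = 0.8788.
d_o³ = 16T/[π τ_allow (1−k⁴)] = 16×5.4600×10^7/(π×53.79×0.8788) = 5.882×10^6 mm³.
d_o = 180.5 mm.

d_o = 181 mm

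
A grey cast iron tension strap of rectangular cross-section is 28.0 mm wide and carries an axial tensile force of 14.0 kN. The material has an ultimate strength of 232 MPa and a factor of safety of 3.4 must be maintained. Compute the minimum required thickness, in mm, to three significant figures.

t = 7.33 mm

σ_allow = 232/3.4 = 68.24 MPa.
Required area A = F/σ_allow = 14000/68.24 = 205.2 mm².
t = A/w = 205.2/28.0 = 7.328 mm.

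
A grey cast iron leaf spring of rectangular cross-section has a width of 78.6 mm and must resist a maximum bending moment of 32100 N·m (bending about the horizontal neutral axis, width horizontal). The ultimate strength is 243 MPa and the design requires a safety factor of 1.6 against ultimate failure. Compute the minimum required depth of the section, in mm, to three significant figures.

σ_allow = 243/1.6 = 151.9 MPa.
For a rectangular section σ = 6M/(bh²), so h² = 6M/(b σ_allow) = 6×3.2100×10^7/(78.6×151.9) = 16130 mm².
h = 127.0 mm.

h = 127 mm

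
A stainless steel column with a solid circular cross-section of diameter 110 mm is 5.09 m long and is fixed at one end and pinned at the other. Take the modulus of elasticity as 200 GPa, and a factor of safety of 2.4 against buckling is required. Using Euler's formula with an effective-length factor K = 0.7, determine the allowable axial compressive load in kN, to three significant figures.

I = πd⁴/64 = π×110⁴/64 = 7.187×10^6 mm⁴.
Effective length L_e = KL = 0.7×5.09 m = 3563 mm.
Euler critical load P_cr = π²EI/L_e² = π²×200000×7.187×10^6/3563² = 1.117×10^6 N.
P_allow = P_cr/n = 1.117×10^6/2.4 = 465600 N.

P_allow = 466 kN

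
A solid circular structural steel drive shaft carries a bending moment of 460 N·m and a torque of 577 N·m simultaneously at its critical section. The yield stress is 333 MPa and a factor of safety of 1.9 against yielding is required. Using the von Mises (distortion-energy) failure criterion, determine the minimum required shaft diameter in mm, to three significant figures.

d = 34.0 mm

σ_allow = σ_y/n = 333/1.9 = 175.3 MPa.
For a solid shaft σ_b = 32M/(πd³) and τ = 16T/(πd³), so the von Mises stress is σ' = (16/πd³)·√(4M²+3T²).
√(4M²+3T²) = √(4×(460000)² + 3×(577000)²) = 1.358×10^6 N·mm.
d³ = 16×1.358×10^6/(π×175.3) = 39470 mm³.
d = 34.05 mm.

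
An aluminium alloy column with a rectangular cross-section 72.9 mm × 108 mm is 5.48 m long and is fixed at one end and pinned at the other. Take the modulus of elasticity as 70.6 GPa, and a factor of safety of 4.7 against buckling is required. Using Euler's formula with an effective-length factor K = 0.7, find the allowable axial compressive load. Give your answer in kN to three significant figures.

P_allow = 35.1 kN

Buckling occurs about the weak axis: I_min = h·b³/12 = 108×72.9³/12 = 3.487×10^6 mm⁴ (b = 72.9 mm is the smaller dimension).
Effective length L_e = KL = 0.7×5.48 m = 3836 mm.
Euler critical load P_cr = π²EI/L_e² = π²×70600×3.487×10^6/3836² = 165100 N.
P_allow = P_cr/n = 165100/4.7 = 35130 N.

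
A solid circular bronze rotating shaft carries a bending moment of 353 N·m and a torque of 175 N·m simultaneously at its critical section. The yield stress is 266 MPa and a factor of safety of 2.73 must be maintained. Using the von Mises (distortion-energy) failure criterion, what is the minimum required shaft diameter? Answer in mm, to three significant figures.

d = 34.2 mm

σ_allow = σ_y/n = 266/2.73 = 97.44 MPa.
For a solid shaft σ_b = 32M/(πd³) and τ = 16T/(πd³), so the von Mises stress is σ' = (16/πd³)·√(4M²+3T²).
√(4M²+3T²) = √(4×(353000)² + 3×(175000)²) = 768300 N·mm.
d³ = 16×768300/(π×97.44) = 40160 mm³.
d = 34.25 mm.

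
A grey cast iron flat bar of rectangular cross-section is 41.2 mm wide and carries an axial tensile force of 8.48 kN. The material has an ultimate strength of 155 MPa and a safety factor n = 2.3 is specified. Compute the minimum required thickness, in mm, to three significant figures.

t = 3.05 mm

σ_allow = 155/2.3 = 67.39 MPa.
Required area A = F/σ_allow = 8480.0/67.39 = 125.8 mm².
t = A/w = 125.8/41.2 = 3.054 mm.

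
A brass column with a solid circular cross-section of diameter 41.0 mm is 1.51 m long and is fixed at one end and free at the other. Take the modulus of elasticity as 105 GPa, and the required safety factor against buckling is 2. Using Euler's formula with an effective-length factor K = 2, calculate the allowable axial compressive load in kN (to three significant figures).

P_allow = 7.88 kN

I = πd⁴/64 = π×41.0⁴/64 = 138700 mm⁴.
Effective length L_e = KL = 2×1.51 m = 3020 mm.
Euler critical load P_cr = π²EI/L_e² = π²×105000×138700/3020² = 15760 N.
P_allow = P_cr/n = 15760/2 = 7880 N.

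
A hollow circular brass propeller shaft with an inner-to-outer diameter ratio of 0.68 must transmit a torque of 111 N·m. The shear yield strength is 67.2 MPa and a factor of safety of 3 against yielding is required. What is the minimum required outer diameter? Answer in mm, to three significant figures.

τ_allow = 67.2/3 = 22.40 MPa.
For a hollow shaft τ = 16T/[πd_o³(1−k⁴)] with k = 0.68, so 1−k⁴ = 0.7862.
d_o³ = 16T/[π τ_allow (1−k⁴)] = 16×111000/(π×22.40×0.7862) = 32100 mm³.
d_o = 31.78 mm.

d_o = 31.8 mm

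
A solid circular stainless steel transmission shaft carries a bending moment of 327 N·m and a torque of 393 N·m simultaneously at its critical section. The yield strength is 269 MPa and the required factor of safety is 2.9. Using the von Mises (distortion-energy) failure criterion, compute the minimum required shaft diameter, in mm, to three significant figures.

σ_allow = σ_y/n = 269/2.9 = 92.76 MPa.
For a solid shaft σ_b = 32M/(πd³) and τ = 16T/(πd³), so the von Mises stress is σ' = (16/πd³)·√(4M²+3T²).
√(4M²+3T²) = √(4×(327000)² + 3×(393000)²) = 944000 N·mm.
d³ = 16×944000/(π×92.76) = 51830 mm³.
d = 37.28 mm.

d = 37.3 mm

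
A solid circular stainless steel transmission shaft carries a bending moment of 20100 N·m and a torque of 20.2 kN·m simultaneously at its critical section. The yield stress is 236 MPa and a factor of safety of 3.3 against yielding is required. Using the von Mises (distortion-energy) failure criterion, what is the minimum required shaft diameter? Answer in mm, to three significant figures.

d = 156 mm

σ_allow = σ_y/n = 236/3.3 = 71.52 MPa.
For a solid shaft σ_b = 32M/(πd³) and τ = 16T/(πd³), so the von Mises stress is σ' = (16/πd³)·√(4M²+3T²).
√(4M²+3T²) = √(4×(2.010×10^7)² + 3×(2.020×10^7)²) = 5.329×10^7 N·mm.
d³ = 16×5.329×10^7/(π×71.52) = 3.795×10^6 mm³.
d = 156.0 mm.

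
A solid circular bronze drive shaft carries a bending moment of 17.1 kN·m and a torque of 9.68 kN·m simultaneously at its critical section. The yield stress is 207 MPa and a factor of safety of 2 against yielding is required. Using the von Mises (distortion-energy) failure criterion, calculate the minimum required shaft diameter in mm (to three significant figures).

σ_allow = σ_y/n = 207/2 = 103.5 MPa.
For a solid shaft σ_b = 32M/(πd³) and τ = 16T/(πd³), so the von Mises stress is σ' = (16/πd³)·√(4M²+3T²).
√(4M²+3T²) = √(4×(1.710×10^7)² + 3×(9.680×10^6)²) = 3.809×10^7 N·mm.
d³ = 16×3.809×10^7/(π×103.5) = 1.874×10^6 mm³.
d = 123.3 mm.

d = 123 mm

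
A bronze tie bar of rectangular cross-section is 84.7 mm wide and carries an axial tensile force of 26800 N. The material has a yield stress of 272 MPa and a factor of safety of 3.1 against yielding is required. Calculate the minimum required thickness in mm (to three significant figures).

σ_allow = 272/3.1 = 87.74 MPa.
Required area A = F/σ_allow = 26800/87.74 = 305.4 mm².
t = A/w = 305.4/84.7 = 3.606 mm.

t = 3.61 mm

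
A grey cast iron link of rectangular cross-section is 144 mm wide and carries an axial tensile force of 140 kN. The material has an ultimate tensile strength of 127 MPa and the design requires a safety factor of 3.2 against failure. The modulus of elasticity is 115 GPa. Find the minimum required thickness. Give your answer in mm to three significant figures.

σ_allow = 127/3.2 = 39.69 MPa.
Required area A = F/σ_allow = 140000/39.69 = 3528 mm².
t = A/w = 3528/144 = 24.50 mm.

t = 24.5 mm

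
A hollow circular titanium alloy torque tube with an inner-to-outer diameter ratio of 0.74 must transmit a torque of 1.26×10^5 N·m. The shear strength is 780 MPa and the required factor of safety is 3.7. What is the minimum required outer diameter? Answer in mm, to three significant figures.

τ_allow = 780/3.7 = 210.8 MPa.
For a hollow shaft τ = 16T/[πd_o³(1−k⁴)] with k = 0.74, so 1−k⁴ = 0.7001.
d_o³ = 16T/[π τ_allow (1−k⁴)] = 16×1.2600×10^8/(π×210.8×0.7001) = 4.348×10^6 mm³.
d_o = 163.2 mm.

d_o = 163 mm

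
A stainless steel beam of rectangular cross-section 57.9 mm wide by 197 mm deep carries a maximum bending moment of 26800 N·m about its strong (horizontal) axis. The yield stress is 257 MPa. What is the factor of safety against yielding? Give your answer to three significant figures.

n = 3.59

Section modulus S = bh²/6 = 57.9×197²/6 = 374500 mm³.
σ = M/S = 2.6800×10^7/374500 = 71.56 MPa.
n = 257/71.56 = 3.591.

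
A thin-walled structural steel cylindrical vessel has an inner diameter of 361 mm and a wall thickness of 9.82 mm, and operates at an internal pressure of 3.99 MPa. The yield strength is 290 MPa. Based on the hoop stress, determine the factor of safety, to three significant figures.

n = 3.95

σ_h = pD/(2t) = 3.99×361/(2×9.82) = 73.34 MPa.
n = 290/73.34 = 3.954.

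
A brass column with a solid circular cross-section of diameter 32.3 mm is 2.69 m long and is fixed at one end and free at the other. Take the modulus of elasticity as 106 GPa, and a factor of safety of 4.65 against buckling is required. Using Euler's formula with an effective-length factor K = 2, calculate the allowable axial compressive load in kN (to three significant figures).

I = πd⁴/64 = π×32.3⁴/64 = 53430 mm⁴.
Effective length L_e = KL = 2×2.69 m = 5380 mm.
Euler critical load P_cr = π²EI/L_e² = π²×106000×53430/5380² = 1931 N.
P_allow = P_cr/n = 1931/4.65 = 415.3 N.

P_allow = 0.415 kN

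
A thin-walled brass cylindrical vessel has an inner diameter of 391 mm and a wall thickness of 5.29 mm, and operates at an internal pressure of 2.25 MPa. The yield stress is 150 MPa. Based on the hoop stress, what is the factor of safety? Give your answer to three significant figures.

σ_h = pD/(2t) = 2.25×391/(2×5.29) = 83.15 MPa.
n = 150/83.15 = 1.804.

n = 1.80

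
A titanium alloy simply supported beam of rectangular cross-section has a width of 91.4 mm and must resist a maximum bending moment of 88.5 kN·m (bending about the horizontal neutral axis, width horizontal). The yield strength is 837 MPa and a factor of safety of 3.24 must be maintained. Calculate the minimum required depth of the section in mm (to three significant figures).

h = 150 mm

σ_allow = 837/3.24 = 258.3 MPa.
For a rectangular section σ = 6M/(bh²), so h² = 6M/(b σ_allow) = 6×8.8500×10^7/(91.4×258.3) = 22490 mm².
h = 150.0 mm.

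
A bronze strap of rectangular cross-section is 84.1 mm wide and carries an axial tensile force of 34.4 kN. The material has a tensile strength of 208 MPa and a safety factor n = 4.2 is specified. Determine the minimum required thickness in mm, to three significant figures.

t = 8.26 mm

σ_allow = 208/4.2 = 49.52 MPa.
Required area A = F/σ_allow = 34400/49.52 = 694.6 mm².
t = A/w = 694.6/84.1 = 8.259 mm.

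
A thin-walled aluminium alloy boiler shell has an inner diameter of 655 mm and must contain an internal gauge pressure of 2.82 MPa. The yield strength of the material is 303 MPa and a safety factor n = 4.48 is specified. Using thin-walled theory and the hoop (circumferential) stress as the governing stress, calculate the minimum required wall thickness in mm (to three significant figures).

t = 13.7 mm

σ_allow = 303/4.48 = 67.63 MPa.
Hoop stress σ_h = pD/(2t), so t = pD/(2σ_allow) = 2.82×655/(2×67.63) = 13.66 mm.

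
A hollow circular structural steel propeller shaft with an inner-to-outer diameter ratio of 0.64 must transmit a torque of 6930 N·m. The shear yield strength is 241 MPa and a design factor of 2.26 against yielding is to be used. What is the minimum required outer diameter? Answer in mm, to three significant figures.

τ_allow = 241/2.26 = 106.6 MPa.
For a hollow shaft τ = 16T/[πd_o³(1−k⁴)] with k = 0.64, so 1−k⁴ = 0.8322.
d_o³ = 16T/[π τ_allow (1−k⁴)] = 16×6930000/(π×106.6×0.8322) = 397700 mm³.
d_o = 73.54 mm.

d_o = 73.5 mm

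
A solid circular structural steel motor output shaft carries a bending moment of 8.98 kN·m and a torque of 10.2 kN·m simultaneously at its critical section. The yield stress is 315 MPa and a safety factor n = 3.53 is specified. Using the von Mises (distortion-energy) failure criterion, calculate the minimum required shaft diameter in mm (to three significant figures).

σ_allow = σ_y/n = 315/3.53 = 89.24 MPa.
For a solid shaft σ_b = 32M/(πd³) and τ = 16T/(πd³), so the von Mises stress is σ' = (16/πd³)·√(4M²+3T²).
√(4M²+3T²) = √(4×(8.980×10^6)² + 3×(1.020×10^7)²) = 2.519×10^7 N·mm.
d³ = 16×2.519×10^7/(π×89.24) = 1.438×10^6 mm³.
d = 112.9 mm.

d = 113 mm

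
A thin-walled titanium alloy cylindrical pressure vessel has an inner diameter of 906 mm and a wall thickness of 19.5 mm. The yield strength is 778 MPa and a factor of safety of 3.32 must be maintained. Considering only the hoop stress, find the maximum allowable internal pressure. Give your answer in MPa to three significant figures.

p_allow = 10.1 MPa

σ_allow = 778/3.32 = 234.3 MPa.
σ_h = pD/(2t) → p_allow = 2σ_allow t/D = 2×234.3×19.5/906 = 10.09 MPa.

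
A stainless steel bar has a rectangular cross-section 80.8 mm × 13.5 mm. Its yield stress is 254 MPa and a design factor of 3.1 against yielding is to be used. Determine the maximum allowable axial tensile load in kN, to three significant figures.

σ_allow = 254/3.1 = 81.94 MPa.
A = 80.8×13.5 = 1091 mm².
F_allow = σ_allow × A = 81.94×1091 = 89380 N.

F_allow = 89.4 kN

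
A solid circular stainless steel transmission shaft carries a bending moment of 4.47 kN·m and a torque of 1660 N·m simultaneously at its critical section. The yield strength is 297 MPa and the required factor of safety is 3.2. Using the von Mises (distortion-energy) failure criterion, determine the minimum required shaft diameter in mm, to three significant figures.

d = 80.2 mm

σ_allow = σ_y/n = 297/3.2 = 92.81 MPa.
For a solid shaft σ_b = 32M/(πd³) and τ = 16T/(πd³), so the von Mises stress is σ' = (16/πd³)·√(4M²+3T²).
√(4M²+3T²) = √(4×(4.470×10^6)² + 3×(1.660×10^6)²) = 9.391×10^6 N·mm.
d³ = 16×9.391×10^6/(π×92.81) = 515300 mm³.
d = 80.17 mm.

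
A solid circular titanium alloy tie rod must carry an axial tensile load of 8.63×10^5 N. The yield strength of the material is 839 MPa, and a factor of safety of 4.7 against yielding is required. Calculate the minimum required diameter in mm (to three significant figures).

d = 78.5 mm

Allowable stress σ_allow = 839/4.7 = 178.5 MPa.
Required area A = F/σ_allow = 863000/178.5 = 4834 mm².
A = πd²/4 → d = √(4A/π) = 78.46 mm.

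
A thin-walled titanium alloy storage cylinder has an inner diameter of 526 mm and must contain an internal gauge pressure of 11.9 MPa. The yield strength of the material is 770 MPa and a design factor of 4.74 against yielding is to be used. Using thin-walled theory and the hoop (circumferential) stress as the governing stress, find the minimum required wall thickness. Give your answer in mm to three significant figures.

t = 19.3 mm

σ_allow = 770/4.74 = 162.4 MPa.
Hoop stress σ_h = pD/(2t), so t = pD/(2σ_allow) = 11.9×526/(2×162.4) = 19.27 mm.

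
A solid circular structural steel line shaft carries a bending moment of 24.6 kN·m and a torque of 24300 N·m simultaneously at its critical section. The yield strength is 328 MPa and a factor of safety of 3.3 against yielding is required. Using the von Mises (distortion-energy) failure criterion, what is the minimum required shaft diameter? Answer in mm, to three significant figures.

σ_allow = σ_y/n = 328/3.3 = 99.39 MPa.
For a solid shaft σ_b = 32M/(πd³) and τ = 16T/(πd³), so the von Mises stress is σ' = (16/πd³)·√(4M²+3T²).
√(4M²+3T²) = √(4×(2.460×10^7)² + 3×(2.430×10^7)²) = 6.475×10^7 N·mm.
d³ = 16×6.475×10^7/(π×99.39) = 3.318×10^6 mm³.
d = 149.1 mm.

d = 149 mm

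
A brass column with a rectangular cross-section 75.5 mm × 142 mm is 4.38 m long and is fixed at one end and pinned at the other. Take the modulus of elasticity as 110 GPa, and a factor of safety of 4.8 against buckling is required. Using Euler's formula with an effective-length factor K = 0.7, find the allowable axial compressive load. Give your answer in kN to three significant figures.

P_allow = 123 kN

Buckling occurs about the weak axis: I_min = h·b³/12 = 142×75.5³/12 = 5.093×10^6 mm⁴ (b = 75.5 mm is the smaller dimension).
Effective length L_e = KL = 0.7×4.38 m = 3066 mm.
Euler critical load P_cr = π²EI/L_e² = π²×110000×5.093×10^6/3066² = 588200 N.
P_allow = P_cr/n = 588200/4.8 = 122500 N.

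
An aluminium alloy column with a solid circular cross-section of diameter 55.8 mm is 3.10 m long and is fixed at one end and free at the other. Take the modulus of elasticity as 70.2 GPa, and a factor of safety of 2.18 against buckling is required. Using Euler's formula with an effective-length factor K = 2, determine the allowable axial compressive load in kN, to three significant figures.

P_allow = 3.93 kN

I = πd⁴/64 = π×55.8⁴/64 = 475900 mm⁴.
Effective length L_e = KL = 2×3.10 m = 6200 mm.
Euler critical load P_cr = π²EI/L_e² = π²×70200×475900/6200² = 8577 N.
P_allow = P_cr/n = 8577/2.18 = 3935 N.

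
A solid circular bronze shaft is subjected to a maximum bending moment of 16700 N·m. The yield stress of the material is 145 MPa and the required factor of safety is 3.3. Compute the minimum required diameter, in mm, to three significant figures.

σ_allow = 145/3.3 = 43.94 MPa.
For a solid circular section σ = 32M/(πd³), so d³ = 32M/(π σ_allow) = 32×1.6700×10^7/(π×43.94) = 3.871×10^6 mm³.
d = 157.0 mm.

d = 157 mm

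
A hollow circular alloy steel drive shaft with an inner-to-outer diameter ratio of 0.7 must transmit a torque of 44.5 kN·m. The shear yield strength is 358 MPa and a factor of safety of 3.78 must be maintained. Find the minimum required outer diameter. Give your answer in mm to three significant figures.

d_o = 147 mm

τ_allow = 358/3.78 = 94.71 MPa.
For a hollow shaft τ = 16T/[πd_o³(1−k⁴)] with k = 0.7, so 1−k⁴ = 0.7599.
d_o³ = 16T/[π τ_allow (1−k⁴)] = 16×4.4500×10^7/(π×94.71×0.7599) = 3.149×10^6 mm³.
d_o = 146.6 mm.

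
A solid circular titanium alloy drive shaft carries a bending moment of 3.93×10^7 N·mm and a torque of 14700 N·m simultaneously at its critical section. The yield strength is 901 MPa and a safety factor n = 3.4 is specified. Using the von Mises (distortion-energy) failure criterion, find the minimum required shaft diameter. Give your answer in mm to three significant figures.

d = 117 mm

σ_allow = σ_y/n = 901/3.4 = 265.0 MPa.
For a solid shaft σ_b = 32M/(πd³) and τ = 16T/(πd³), so the von Mises stress is σ' = (16/πd³)·√(4M²+3T²).
√(4M²+3T²) = √(4×(3.930×10^7)² + 3×(1.470×10^7)²) = 8.262×10^7 N·mm.
d³ = 16×8.262×10^7/(π×265.0) = 1.588×10^6 mm³.
d = 116.7 mm.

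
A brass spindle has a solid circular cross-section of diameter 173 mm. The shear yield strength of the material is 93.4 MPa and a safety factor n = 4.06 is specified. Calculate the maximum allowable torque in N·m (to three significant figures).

T_allow = 23400 N·m

τ_allow = 93.4/4.06 = 23.00 MPa.
For a solid shaft T_allow = τ_allow·πd³/16; πd³/16 = π×173³/16 = 1.017×10^6 mm³.
T_allow = 23.00×1.017×10^6 = 2.339×10^7 N·mm = 23390 N·m.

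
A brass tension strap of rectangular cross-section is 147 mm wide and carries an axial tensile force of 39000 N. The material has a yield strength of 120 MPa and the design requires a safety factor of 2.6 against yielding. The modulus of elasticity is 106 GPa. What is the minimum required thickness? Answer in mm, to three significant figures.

σ_allow = 120/2.6 = 46.15 MPa.
Required area A = F/σ_allow = 39000/46.15 = 845.0 mm².
t = A/w = 845.0/147 = 5.748 mm.

t = 5.75 mm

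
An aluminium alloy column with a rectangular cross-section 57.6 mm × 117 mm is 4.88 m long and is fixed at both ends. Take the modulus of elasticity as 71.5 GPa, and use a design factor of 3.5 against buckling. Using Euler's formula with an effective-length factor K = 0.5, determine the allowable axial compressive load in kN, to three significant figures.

Buckling occurs about the weak axis: I_min = h·b³/12 = 117×57.6³/12 = 1.863×10^6 mm⁴ (b = 57.6 mm is the smaller dimension).
Effective length L_e = KL = 0.5×4.88 m = 2440 mm.
Euler critical load P_cr = π²EI/L_e² = π²×71500×1.863×10^6/2440² = 220900 N.
P_allow = P_cr/n = 220900/3.5 = 63100 N.

P_allow = 63.1 kN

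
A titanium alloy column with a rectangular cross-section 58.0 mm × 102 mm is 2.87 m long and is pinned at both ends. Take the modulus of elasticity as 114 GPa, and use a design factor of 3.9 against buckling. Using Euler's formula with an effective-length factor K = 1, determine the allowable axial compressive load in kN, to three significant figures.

P_allow = 58.1 kN

Buckling occurs about the weak axis: I_min = h·b³/12 = 102×58.0³/12 = 1.658×10^6 mm⁴ (b = 58.0 mm is the smaller dimension).
Effective length L_e = KL = 1×2.87 m = 2870 mm.
Euler critical load P_cr = π²EI/L_e² = π²×114000×1.658×10^6/2870² = 226500 N.
P_allow = P_cr/n = 226500/3.9 = 58090 N.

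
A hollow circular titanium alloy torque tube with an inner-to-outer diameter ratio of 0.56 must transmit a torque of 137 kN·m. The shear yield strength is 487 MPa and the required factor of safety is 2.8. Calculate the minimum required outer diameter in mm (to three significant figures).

τ_allow = 487/2.8 = 173.9 MPa.
For a hollow shaft τ = 16T/[πd_o³(1−k⁴)] with k = 0.56, so 1−k⁴ = 0.9017.
d_o³ = 16T/[π τ_allow (1−k⁴)] = 16×1.3700×10^8/(π×173.9×0.9017) = 4.449×10^6 mm³.
d_o = 164.5 mm.

d_o = 164 mm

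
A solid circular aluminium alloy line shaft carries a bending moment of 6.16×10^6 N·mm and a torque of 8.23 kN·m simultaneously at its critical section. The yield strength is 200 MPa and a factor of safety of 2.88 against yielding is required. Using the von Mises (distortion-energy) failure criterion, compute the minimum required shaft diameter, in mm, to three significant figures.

d = 111 mm

σ_allow = σ_y/n = 200/2.88 = 69.44 MPa.
For a solid shaft σ_b = 32M/(πd³) and τ = 16T/(πd³), so the von Mises stress is σ' = (16/πd³)·√(4M²+3T²).
√(4M²+3T²) = √(4×(6.160×10^6)² + 3×(8.230×10^6)²) = 1.884×10^7 N·mm.
d³ = 16×1.884×10^7/(π×69.44) = 1.382×10^6 mm³.
d = 111.4 mm.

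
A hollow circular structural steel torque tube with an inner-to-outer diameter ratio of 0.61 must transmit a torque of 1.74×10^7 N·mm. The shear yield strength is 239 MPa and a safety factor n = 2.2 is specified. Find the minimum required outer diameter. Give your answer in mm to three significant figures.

τ_allow = 239/2.2 = 108.6 MPa.
For a hollow shaft τ = 16T/[πd_o³(1−k⁴)] with k = 0.61, so 1−k⁴ = 0.8615.
d_o³ = 16T/[π τ_allow (1−k⁴)] = 16×1.7400×10^7/(π×108.6×0.8615) = 946800 mm³.
d_o = 98.19 mm.

d_o = 98.2 mm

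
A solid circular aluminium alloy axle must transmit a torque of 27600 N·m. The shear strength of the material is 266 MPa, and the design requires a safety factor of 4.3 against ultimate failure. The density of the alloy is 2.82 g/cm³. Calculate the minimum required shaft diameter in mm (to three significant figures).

Allowable shear stress τ_allow = 266/4.3 = 61.86 MPa.
For a solid shaft τ = 16T/(πd³), so d³ = 16T/(π τ_allow) = 16×2.7600×10^7/(π×61.86) = 2.272×10^6 mm³.
d = (2.272×10^6)^(1/3) = 131.5 mm.

d = 131 mm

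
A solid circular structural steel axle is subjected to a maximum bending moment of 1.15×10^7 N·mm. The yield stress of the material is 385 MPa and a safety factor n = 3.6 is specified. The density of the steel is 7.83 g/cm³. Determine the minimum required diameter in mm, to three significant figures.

σ_allow = 385/3.6 = 106.9 MPa.
For a solid circular section σ = 32M/(πd³), so d³ = 32M/(π σ_allow) = 32×1.1500×10^7/(π×106.9) = 1.095×10^6 mm³.
d = 103.1 mm.

d = 103 mm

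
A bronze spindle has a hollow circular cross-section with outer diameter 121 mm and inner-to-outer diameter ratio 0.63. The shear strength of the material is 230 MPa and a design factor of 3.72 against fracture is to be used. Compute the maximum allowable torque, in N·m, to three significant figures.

T_allow = 18100 N·m

τ_allow = 230/3.72 = 61.83 MPa.
For a hollow shaft T_allow = τ_allow·πd_o³(1−k⁴)/16 with 1−k⁴ = 0.8425, so πd_o³(1−k⁴)/16 = 293000 mm³.
T_allow = 61.83×293000 = 1.812×10^7 N·mm = 18120 N·m.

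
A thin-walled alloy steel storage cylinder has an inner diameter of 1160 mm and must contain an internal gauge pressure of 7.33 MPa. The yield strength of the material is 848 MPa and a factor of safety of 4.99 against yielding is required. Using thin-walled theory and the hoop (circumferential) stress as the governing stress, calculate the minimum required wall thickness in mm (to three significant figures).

σ_allow = 848/4.99 = 169.9 MPa.
Hoop stress σ_h = pD/(2t), so t = pD/(2σ_allow) = 7.33×1160/(2×169.9) = 25.02 mm.

t = 25.0 mm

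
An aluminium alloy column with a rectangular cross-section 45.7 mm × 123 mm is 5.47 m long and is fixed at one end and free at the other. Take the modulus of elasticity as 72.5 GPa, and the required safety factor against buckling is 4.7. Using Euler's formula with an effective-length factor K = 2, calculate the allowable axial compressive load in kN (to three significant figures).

Buckling occurs about the weak axis: I_min = h·b³/12 = 123×45.7³/12 = 978300 mm⁴ (b = 45.7 mm is the smaller dimension).
Effective length L_e = KL = 2×5.47 m = 10940 mm.
Euler critical load P_cr = π²EI/L_e² = π²×72500×978300/10940² = 5849 N.
P_allow = P_cr/n = 5849/4.7 = 1244 N.

P_allow = 1.24 kN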